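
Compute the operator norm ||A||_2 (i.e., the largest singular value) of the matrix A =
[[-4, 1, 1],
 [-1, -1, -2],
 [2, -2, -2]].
||A||_2 ≈ 5.2443 (= sqrt(largest eigenvalue of A^T A))

||A||_2 = sigma_max(A) = sqrt(lambda_max(A^T A)). Form the symmetric matrix M = A^T A =
[[21, -7, -6],
 [-7, 6, 7],
 [-6, 7, 9]].
Its characteristic polynomial (trace, sum of principal 2x2 minors, determinant of M give the coefficients) is
  p(λ) = det(λ I - M) = λ^3 - 36λ^2 + 235λ - 36.
No integer candidate from the rational root theorem (±divisors of 36) is a root, so the roots are irrational. The cubic discriminant is Δ = 18388724 > 0, so there are three distinct real roots. p(0) = -36 and p(1) = 164 have opposite signs, so a root lies in (0, 1); Newton's method refines it to λ ≈ 0.1569. p(8) = 52 and p(9) = -108 have opposite signs, so a root lies in (8, 9); Newton's method refines it to λ ≈ 8.3399. p(27) = -252 and p(28) = 272 have opposite signs, so a root lies in (27, 28); Newton's method refines it to λ ≈ 27.5031. Check (Vieta): the three roots sum to 36, matching tr M = 36.
So the eigenvalues of A^T A are ≈ 0.1569, 8.3399, 27.5031 (all ≥ 0, as they must be for A^T A). The largest is λ_max ≈ 27.5031, hence ||A||_2 = sqrt(λ_max) ≈ 5.2443.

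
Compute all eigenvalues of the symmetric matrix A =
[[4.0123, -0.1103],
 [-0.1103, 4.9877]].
sigma(A) ≈ {4, 5}

A is real symmetric, so its spectrum consists of real eigenvalues. Expanding the characteristic polynomial of the displayed matrix gives
  det(λ I - A) = p(λ) = λ^2 + (-9)λ + (20).
Solving p(λ) = 0 yields eigenvalues ≈ 4, 5. (A is shown rounded to 4 decimals, so these recover the underlying integer eigenvalues to within that precision.)
Verification: the trace of A = 9 equals the sum of eigenvalues 9, and det(A) ≈ 20.0000 matches the eigenvalue product 20.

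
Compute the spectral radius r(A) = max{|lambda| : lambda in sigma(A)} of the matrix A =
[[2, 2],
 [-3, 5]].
r(A) = 4

The eigenvalues of A are the roots of its characteristic polynomial. With M = A (coefficients from the trace and determinant):
  p(λ) = det(λ I - M) = λ^2 - 7λ + 16.
For λ^2 - 7λ + 16 the discriminant is -15. It is negative, so the roots are the complex-conjugate pair λ = 7/2 ± (sqrt(15)/2) i ≈ 3.5 ± 1.9365i. For a conjugate pair the product of the roots equals the constant term, so |λ|^2 = 16 and |λ| = sqrt(16) = 4.
Thus the eigenvalues (to 4 decimals) are 3.5 ± 1.9365i (modulus 4). The spectral radius is the largest modulus: r(A) = 4. (Cross-check: r(A) ≤ ||A||_2 ≈ 5.8823; equality holds whenever A is normal, though it can also hold for some non-normal A.)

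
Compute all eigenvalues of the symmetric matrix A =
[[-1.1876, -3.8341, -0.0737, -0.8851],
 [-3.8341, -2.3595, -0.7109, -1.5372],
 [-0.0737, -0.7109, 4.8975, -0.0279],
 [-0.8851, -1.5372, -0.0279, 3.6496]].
sigma(A) ≈ {-6, 2, 4, 5}

A is real symmetric, so its spectrum consists of real eigenvalues. Expanding the characteristic polynomial of the displayed matrix gives
  det(λ I - A) = p(λ) = λ^4 + (-5)λ^3 + (-28)λ^2 + (187.9983)λ + (-239.9985).
Solving p(λ) = 0 yields eigenvalues ≈ -6, 2, 4, 5. (A is shown rounded to 4 decimals, so these recover the underlying integer eigenvalues to within that precision.)
Verification: the trace of A = 5 equals the sum of eigenvalues 5, and det(A) ≈ -239.9985 matches the eigenvalue product -240.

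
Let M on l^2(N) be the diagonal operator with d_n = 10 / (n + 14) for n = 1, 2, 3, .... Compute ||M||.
||M|| = 2/3 (attained at n = 1)

For M diagonal, ||M|| = sup_n |d_n| = sup_n 10/(n + 14). This is positive and strictly decreasing in n, so the supremum is attained at n = 1: d_1 = 10/(1 + 14) = 2/3. Hence ||M|| = 2/3.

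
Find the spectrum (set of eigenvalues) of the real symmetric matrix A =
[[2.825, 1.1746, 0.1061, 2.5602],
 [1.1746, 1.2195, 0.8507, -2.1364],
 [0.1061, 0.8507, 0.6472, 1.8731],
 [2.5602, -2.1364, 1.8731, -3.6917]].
sigma(A) ≈ {-6, 1, 2, 4}

A is real symmetric, so its spectrum consists of real eigenvalues. Expanding the characteristic polynomial of the displayed matrix gives
  det(λ I - A) = p(λ) = λ^4 + (-1)λ^3 + (-28)λ^2 + (75.998)λ + (-47.9971).
Solving p(λ) = 0 yields eigenvalues ≈ -6, 1, 2, 4. (A is shown rounded to 4 decimals, so these recover the underlying integer eigenvalues to within that precision.)
Verification: the trace of A = 1 equals the sum of eigenvalues 1, and det(A) ≈ -47.9971 matches the eigenvalue product -48.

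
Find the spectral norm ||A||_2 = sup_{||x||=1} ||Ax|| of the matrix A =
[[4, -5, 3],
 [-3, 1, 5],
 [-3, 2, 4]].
||A||_2 ≈ 8.1969 (= sqrt(largest eigenvalue of A^T A))

||A||_2 = sigma_max(A) = sqrt(lambda_max(A^T A)). Form the symmetric matrix M = A^T A =
[[34, -29, -15],
 [-29, 30, -2],
 [-15, -2, 50]].
Its characteristic polynomial (trace, sum of principal 2x2 minors, determinant of M give the coefficients) is
  p(λ) = det(λ I - M) = λ^3 - 114λ^2 + 3150λ - 324.
No integer candidate from the rational root theorem (±divisors of 324) is a root, so the roots are irrational. The cubic discriminant is Δ = 4100665824 > 0, so there are three distinct real roots. p(0) = -324 and p(1) = 2713 have opposite signs, so a root lies in (0, 1); Newton's method refines it to λ ≈ 0.1032. p(46) = 688 and p(47) = -277 have opposite signs, so a root lies in (46, 47); Newton's method refines it to λ ≈ 46.7074. p(67) = -257 and p(68) = 1172 have opposite signs, so a root lies in (67, 68); Newton's method refines it to λ ≈ 67.1893. Check (Vieta): the three roots sum to 114, matching tr M = 114.
So the eigenvalues of A^T A are ≈ 0.1032, 46.7074, 67.1893 (all ≥ 0, as they must be for A^T A). The largest is λ_max ≈ 67.1893, hence ||A||_2 = sqrt(λ_max) ≈ 8.1969.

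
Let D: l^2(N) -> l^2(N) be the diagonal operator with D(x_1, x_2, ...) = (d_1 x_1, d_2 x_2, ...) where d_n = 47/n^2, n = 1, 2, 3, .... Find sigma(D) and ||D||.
sigma(D) = {47/n^2 : n ≥ 1} ∪ {0}; ||D|| = 47

A bounded diagonal operator on l^2 with diagonal entries d_n has spectrum equal to the closure of {d_n : n ≥ 1}: every d_n is an eigenvalue (with eigenvector e_n), so {d_n} ⊂ sigma(D); the spectrum is closed, so its closure is too; and for lambda not in the closure, (D - lambda I) has bounded inverse (the diagonal entries 1/(d_n - lambda) are bounded). For our sequence d_n = 47/n^2, n = 1, 2, 3, ...:
  - {d_n} = {47/n^2 : n ≥ 1}; the only limit point is 0
  - closure = {47/n^2 : n ≥ 1} ∪ {0}
For the norm: a diagonal operator has ||D|| = sup_n |d_n|. Here d_n = 47/n^2 is positive and decreasing, so sup_n |d_n| = d_1 = 47. So ||D|| = 47.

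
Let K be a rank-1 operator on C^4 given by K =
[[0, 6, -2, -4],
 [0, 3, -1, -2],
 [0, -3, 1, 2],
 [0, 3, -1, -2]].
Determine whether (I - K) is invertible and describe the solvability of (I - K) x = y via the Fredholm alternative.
(I - K) is invertible (det(I - K) = -1 ≠ 0), so for every y in C^4 the equation (I - K) x = y has a unique solution.

K has rank 1, so it is an outer product K = u v^T: every row of K is a multiple of one row vector. Reading off the entries, u = (2, 1, -1, 1) and v = (0, 3, -1, -2) (row i of K equals u_i·v^T). A rank-one matrix u v^T satisfies K u = u (v·u) and kills the (3)-dimensional subspace v^⊥, so its characteristic polynomial is lambda^3 (lambda - v·u) with v·u = tr K = 2. Hence the eigenvalues of I - K are 1 (multiplicity 3) and 1 - (2) = -1, so det(I - K) = -1. (Direct check: I - K =
[[1, -6, 2, 4],
 [0, -2, 1, 2],
 [0, 3, 0, -2],
 [0, -3, 1, 3]]
has determinant -1.) The finite-dimensional Fredholm alternative says: either (I - K) is invertible, or ker(I - K) ≠ {0} and then range(I - K) = ker((I - K)^*)^⊥, with dim ker(I - K) = dim ker((I - K)^*). Since det(I - K) ≠ 0, 1 is not an eigenvalue of K and ker(I - K) = {0}, so we are in the first case: for every y there is a unique x = (I - K)^(-1) y. Explicitly, by the Sherman–Morrison formula, (I - u v^T)^(-1) = I + u v^T/(1 - v·u), i.e. (I - K)^(-1) = I - K.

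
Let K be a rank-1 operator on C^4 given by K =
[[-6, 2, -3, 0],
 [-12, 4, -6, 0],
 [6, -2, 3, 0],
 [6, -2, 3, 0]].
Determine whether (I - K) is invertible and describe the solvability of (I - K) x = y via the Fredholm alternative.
(I - K) is singular (det(I - K) = 0, i.e. 1 ∈ sigma(K)). (I - K) x = y is solvable iff y ⊥ ker((I - K)^*) = span{(-6, 2, -3, 0)}, i.e. iff -6y_1 + 2y_2 - 3y_3 = 0. When solvable, the solutions are x = y + c·(1, 2, -1, -1), c arbitrary (ker(I - K) = span{(1, 2, -1, -1)}, dimension 1).

K has rank 1, so it is an outer product K = u v^T: every row of K is a multiple of one row vector. Reading off the entries, u = (1, 2, -1, -1) and v = (-6, 2, -3, 0) (row i of K equals u_i·v^T). A rank-one matrix u v^T satisfies K u = u (v·u) and kills the (3)-dimensional subspace v^⊥, so its characteristic polynomial is lambda^3 (lambda - v·u) with v·u = tr K = 1. Hence the eigenvalues of I - K are 1 (multiplicity 3) and 1 - (1) = 0, so det(I - K) = 0. (Direct check: I - K =
[[7, -2, 3, 0],
 [12, -3, 6, 0],
 [-6, 2, -2, 0],
 [-6, 2, -3, 1]]
has determinant 0.) So 1 is an eigenvalue of K and (I - K) is not invertible. The finite-dimensional Fredholm alternative says: either (I - K) is invertible, or ker(I - K) ≠ {0} and then range(I - K) = ker((I - K)^*)^⊥, with dim ker(I - K) = dim ker((I - K)^*). We are in the second case, so we need both kernels. Kernel of I - K: (I - K) u = u - u (v·u) = u - u = 0, so ker(I - K) = span{u} = span{(1, 2, -1, -1)} (it is exactly 1-dimensional because rank(I - K) = 3). Kernel of the adjoint: K is real, so (I - K)^* = I - K^T = I - v u^T, and (I - v u^T) v = v - v (u·v) = 0; hence ker((I - K)^*) = span{v} = span{(-6, 2, -3, 0)}. Therefore (I - K) x = y is solvable iff <y, v> = 0, i.e. iff -6y_1 + 2y_2 - 3y_3 = 0. When this holds, K y = u (v·y) = 0, so (I - K) y = y and x = y is a particular solution; the full solution set is the line x = y + c·u = y + c·(1, 2, -1, -1), c ∈ C.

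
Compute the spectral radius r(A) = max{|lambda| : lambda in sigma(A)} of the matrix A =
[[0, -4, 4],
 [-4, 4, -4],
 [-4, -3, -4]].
r(A) ≈ 6.6891

The eigenvalues of A are the roots of its characteristic polynomial. With M = A (coefficients from the trace, the sum of principal 2x2 minors, and det A):
  p(λ) = det(λ I - M) = λ^3 - 28λ - 112.
No integer candidate from the rational root theorem (±divisors of 112) is a root, so the roots are irrational. The cubic discriminant is Δ = -250880 < 0, so there is one real root and a complex-conjugate pair. p(6) = -64 and p(7) = 35 have opposite signs, so a root lies in (6, 7); Newton's method refines it to λ ≈ 6.6891. Dividing out (λ - (6.6891)) leaves approximately λ^2 + 6.6891λ + 16.7437. For λ^2 + 6.6891λ + 16.7437 the discriminant is -22.2312. It is negative, so the remaining roots are the complex-conjugate pair λ ≈ -3.3445 ± 2.3575i. Their product equals the constant term, so |λ|^2 ≈ 16.7437 and |λ| ≈ 4.0919.
Thus the eigenvalues (to 4 decimals) are 6.6891 (modulus 6.6891); -3.3445 ± 2.3575i (modulus 4.0919). The spectral radius is the largest modulus: r(A) ≈ 6.6891. (Cross-check: r(A) ≤ ||A||_2 ≈ 9.0242; equality holds whenever A is normal, though it can also hold for some non-normal A.)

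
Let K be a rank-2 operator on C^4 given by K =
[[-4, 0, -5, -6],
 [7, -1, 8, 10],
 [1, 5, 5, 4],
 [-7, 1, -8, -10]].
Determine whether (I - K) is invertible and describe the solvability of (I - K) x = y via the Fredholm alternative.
(I - K) is invertible (det(I - K) = -65 ≠ 0), so for every y in C^4 the equation (I - K) x = y has a unique solution.

K has rank 2 and factors as K = U V^T = u1 v1^T + u2 v2^T with u1 = (-2, 3, 3, -3), v1 = (1, 1, 2, 2), u2 = (1, -2, 1, 2), v2 = (-2, 2, -1, -2) (multiplying out reproduces the displayed K). The nonzero eigenvalues of U V^T coincide with those of the 2 x 2 matrix G = V^T U = [[v1·u1, v1·u2], [v2·u1, v2·u2]] = [[1, 5], [13, -11]], and by the Sylvester determinant identity det(I_4 - U V^T) = det(I_2 - V^T U) = det([[0, -5], [-13, 12]]) = (0)(12) - (-5)(-13) = -65. (Direct check: I - K =
[[5, 0, 5, 6],
 [-7, 2, -8, -10],
 [-1, -5, -4, -4],
 [7, -1, 8, 11]]
has determinant -65.) The finite-dimensional Fredholm alternative says: either (I - K) is invertible, or ker(I - K) ≠ {0} and then range(I - K) = ker((I - K)^*)^⊥, with dim ker(I - K) = dim ker((I - K)^*). Since det(I - K) ≠ 0, 1 is not an eigenvalue of K and ker(I - K) = {0}, so we are in the first case: for every y there is a unique x = (I - K)^(-1) y. (Explicitly, by the Woodbury identity, (I - U V^T)^(-1) = I + U (I_2 - G)^(-1) V^T.)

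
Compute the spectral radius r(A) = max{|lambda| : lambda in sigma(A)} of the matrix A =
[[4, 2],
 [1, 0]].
r(A) = (4 + sqrt(24))/2 ≈ 4.4495

The eigenvalues of A are the roots of its characteristic polynomial. With M = A (coefficients from the trace and determinant):
  p(λ) = det(λ I - M) = λ^2 - 4λ - 2.
For λ^2 - 4λ - 2 the discriminant is 24. It is nonnegative but not a perfect square, so the roots are real and irrational: λ = (4 ± sqrt(24))/2 ≈ 4.4495, -0.4495.
Thus the eigenvalues (to 4 decimals) are 4.4495 (modulus 4.4495); -0.4495 (modulus 0.4495). The spectral radius is the largest modulus: r(A) = (4 + sqrt(24))/2 ≈ 4.4495. (Cross-check: r(A) ≤ ||A||_2 ≈ 4.5616; equality holds whenever A is normal, though it can also hold for some non-normal A.)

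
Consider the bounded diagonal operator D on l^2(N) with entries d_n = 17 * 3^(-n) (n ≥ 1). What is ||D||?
||D|| = 17/3 (attained at n = 1)

For D diagonal, ||D|| = sup_n |d_n|. The sequence d_n = 17 * 3^(-n) is positive and strictly decreasing (ratio 3^(-1) < 1), so the supremum is d_1 = 17/3. Hence ||D|| = 17/3.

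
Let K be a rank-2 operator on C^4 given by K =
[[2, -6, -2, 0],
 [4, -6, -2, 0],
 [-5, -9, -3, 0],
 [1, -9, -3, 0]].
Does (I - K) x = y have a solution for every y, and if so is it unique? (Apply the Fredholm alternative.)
(I - K) is invertible (det(I - K) = 4 ≠ 0), so for every y in C^4 the equation (I - K) x = y has a unique solution.

K has rank 2 and factors as K = U V^T = u1 v1^T + u2 v2^T with u1 = (-2, -2, -3, -3), v1 = (1, 3, 1, 0), u2 = (-2, -3, 1, -2), v2 = (-2, 0, 0, 0) (multiplying out reproduces the displayed K). The nonzero eigenvalues of U V^T coincide with those of the 2 x 2 matrix G = V^T U = [[v1·u1, v1·u2], [v2·u1, v2·u2]] = [[-11, -10], [4, 4]], and by the Sylvester determinant identity det(I_4 - U V^T) = det(I_2 - V^T U) = det([[12, 10], [-4, -3]]) = (12)(-3) - (10)(-4) = 4. (Direct check: I - K =
[[-1, 6, 2, 0],
 [-4, 7, 2, 0],
 [5, 9, 4, 0],
 [-1, 9, 3, 1]]
has determinant 4.) The finite-dimensional Fredholm alternative says: either (I - K) is invertible, or ker(I - K) ≠ {0} and then range(I - K) = ker((I - K)^*)^⊥, with dim ker(I - K) = dim ker((I - K)^*). Since det(I - K) ≠ 0, 1 is not an eigenvalue of K and ker(I - K) = {0}, so we are in the first case: for every y there is a unique x = (I - K)^(-1) y. (Explicitly, by the Woodbury identity, (I - U V^T)^(-1) = I + U (I_2 - G)^(-1) V^T.)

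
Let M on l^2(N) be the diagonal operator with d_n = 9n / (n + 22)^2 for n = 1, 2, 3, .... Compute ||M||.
||M|| = 9/88 (attained at n = 22)

For M diagonal, ||M|| = sup_n |d_n|. Treat f(x) = 9x / (x + 22)^2 for real x > 0. By the quotient rule, f'(x) = 9(22 - x)/(x + 22)^3, which is positive for x < 22 and negative for x > 22. So f has a unique maximum at x = 22, and since 22 is a positive integer, the supremum over n ≥ 1 is attained at n = 22: d_22 = 9·22/(22 + 22)^2 = 9·22/1936 = 9/88. Hence ||M|| = 9/88.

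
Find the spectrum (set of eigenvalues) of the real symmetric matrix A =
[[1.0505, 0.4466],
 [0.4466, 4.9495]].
sigma(A) ≈ {1, 5}

A is real symmetric, so its spectrum consists of real eigenvalues. Expanding the characteristic polynomial of the displayed matrix gives
  det(λ I - A) = p(λ) = λ^2 + (-6)λ + (5).
Solving p(λ) = 0 yields eigenvalues ≈ 1, 5. (A is shown rounded to 4 decimals, so these recover the underlying integer eigenvalues to within that precision.)
Verification: the trace of A = 6 equals the sum of eigenvalues 6, and det(A) ≈ 5.0000 matches the eigenvalue product 5.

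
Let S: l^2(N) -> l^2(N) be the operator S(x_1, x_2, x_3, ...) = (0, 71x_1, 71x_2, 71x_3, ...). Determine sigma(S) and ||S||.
sigma(S) = closed disk {z in C : |z| ≤ 71}; ||S|| = 71

Note S = 71·U where U is the unit right shift (U x)_k = x_{k-1} (with x_0 := 0); so ||S|| = 71||U|| and sigma(S) = 71·sigma(U). ||S x||^2 = sum_{k≥1} |71x_k|^2 = 5041||x||^2, so ||S|| = 71 and sigma(S) ⊂ {|z| ≤ 71}. For any |lambda| < 71, the equation (S - lambda I) x = 0 forces x_1 = 0, then 71x_k = lambda x_{k+1} ⇒ x = 0, so S has no eigenvalues. But (S - lambda I) is not surjective for |lambda| < 71: solving (S - lambda I) x = e_1 would require x_n proportional to (lambda/71)^(-n), which is not in l^2. So every |lambda| < 71 lies in the residual spectrum. The boundary |lambda| = 71 is in the approximate point spectrum (the spectrum is closed). Hence sigma(S) is the closed disk of radius 71.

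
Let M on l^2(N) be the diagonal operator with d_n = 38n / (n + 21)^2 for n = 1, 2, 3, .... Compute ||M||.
||M|| = 19/42 (attained at n = 21)

For M diagonal, ||M|| = sup_n |d_n|. Treat f(x) = 38x / (x + 21)^2 for real x > 0. By the quotient rule, f'(x) = 38(21 - x)/(x + 21)^3, which is positive for x < 21 and negative for x > 21. So f has a unique maximum at x = 21, and since 21 is a positive integer, the supremum over n ≥ 1 is attained at n = 21: d_21 = 38·21/(21 + 21)^2 = 38·21/1764 = 19/42. Hence ||M|| = 19/42.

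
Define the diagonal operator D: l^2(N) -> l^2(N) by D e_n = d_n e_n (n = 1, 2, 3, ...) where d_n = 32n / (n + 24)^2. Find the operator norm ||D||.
||D|| = 1/3 (attained at n = 24)

For D diagonal, ||D|| = sup_n |d_n|. Treat f(x) = 32x / (x + 24)^2 for real x > 0. By the quotient rule, f'(x) = 32(24 - x)/(x + 24)^3, which is positive for x < 24 and negative for x > 24. So f has a unique maximum at x = 24, and since 24 is a positive integer, the supremum over n ≥ 1 is attained at n = 24: d_24 = 32·24/(24 + 24)^2 = 32·24/2304 = 1/3. Hence ||D|| = 1/3.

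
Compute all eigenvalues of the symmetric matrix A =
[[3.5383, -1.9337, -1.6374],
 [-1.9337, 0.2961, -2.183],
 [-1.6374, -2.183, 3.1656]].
sigma(A) ≈ {-2, 4, 5}

A is real symmetric, so its spectrum consists of real eigenvalues. Expanding the characteristic polynomial of the displayed matrix gives
  det(λ I - A) = p(λ) = λ^3 + (-7)λ^2 + (2)λ + (40).
Solving p(λ) = 0 yields eigenvalues ≈ -2, 4, 5. (A is shown rounded to 4 decimals, so these recover the underlying integer eigenvalues to within that precision.)
Verification: the trace of A = 7 equals the sum of eigenvalues 7, and det(A) ≈ -39.9996 matches the eigenvalue product -40.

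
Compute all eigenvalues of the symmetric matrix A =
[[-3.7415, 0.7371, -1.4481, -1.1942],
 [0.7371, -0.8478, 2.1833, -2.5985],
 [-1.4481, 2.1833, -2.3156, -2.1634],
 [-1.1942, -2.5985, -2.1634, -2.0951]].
sigma(A) ≈ {-6, -4, -2, 3}

A is real symmetric, so its spectrum consists of real eigenvalues. Expanding the characteristic polynomial of the displayed matrix gives
  det(λ I - A) = p(λ) = λ^4 + (9)λ^3 + (8)λ^2 + (-84.002)λ + (-144.0037).
Solving p(λ) = 0 yields eigenvalues ≈ -6, -4, -2, 3. (A is shown rounded to 4 decimals, so these recover the underlying integer eigenvalues to within that precision.)
Verification: the trace of A = -9 equals the sum of eigenvalues -9, and det(A) ≈ -144.0037 matches the eigenvalue product -144.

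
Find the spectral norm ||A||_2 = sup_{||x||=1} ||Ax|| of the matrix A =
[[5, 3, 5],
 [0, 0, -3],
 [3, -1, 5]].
||A||_2 ≈ 9.5522 (= sqrt(largest eigenvalue of A^T A))

||A||_2 = sigma_max(A) = sqrt(lambda_max(A^T A)). Form the symmetric matrix M = A^T A =
[[34, 12, 40],
 [12, 10, 10],
 [40, 10, 59]].
Its characteristic polynomial (trace, sum of principal 2x2 minors, determinant of M give the coefficients) is
  p(λ) = det(λ I - M) = λ^3 - 103λ^2 + 1092λ - 1764.
No integer candidate from the rational root theorem (±divisors of 1764) is a root, so the roots are irrational. The cubic discriminant is Δ = 3219208272 > 0, so there are three distinct real roots. p(1) = -774 and p(2) = 16 have opposite signs, so a root lies in (1, 2); Newton's method refines it to λ ≈ 1.977. p(9) = 450 and p(10) = -144 have opposite signs, so a root lies in (9, 10); Newton's method refines it to λ ≈ 9.7791. p(91) = -1764 and p(92) = 5596 have opposite signs, so a root lies in (91, 92); Newton's method refines it to λ ≈ 91.244. Check (Vieta): the three roots sum to 103, matching tr M = 103.
So the eigenvalues of A^T A are ≈ 1.977, 9.7791, 91.244 (all ≥ 0, as they must be for A^T A). The largest is λ_max ≈ 91.244, hence ||A||_2 = sqrt(λ_max) ≈ 9.5522.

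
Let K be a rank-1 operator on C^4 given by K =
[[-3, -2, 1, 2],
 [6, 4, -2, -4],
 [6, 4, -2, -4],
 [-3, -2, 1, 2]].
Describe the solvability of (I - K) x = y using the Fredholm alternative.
(I - K) is singular (det(I - K) = 0, i.e. 1 ∈ sigma(K)). (I - K) x = y is solvable iff y ⊥ ker((I - K)^*) = span{(-3, -2, 1, 2)}, i.e. iff -3y_1 - 2y_2 + y_3 + 2y_4 = 0. When solvable, the solutions are x = y + c·(1, -2, -2, 1), c arbitrary (ker(I - K) = span{(1, -2, -2, 1)}, dimension 1).

K has rank 1, so it is an outer product K = u v^T: every row of K is a multiple of one row vector. Reading off the entries, u = (1, -2, -2, 1) and v = (-3, -2, 1, 2) (row i of K equals u_i·v^T). A rank-one matrix u v^T satisfies K u = u (v·u) and kills the (3)-dimensional subspace v^⊥, so its characteristic polynomial is lambda^3 (lambda - v·u) with v·u = tr K = 1. Hence the eigenvalues of I - K are 1 (multiplicity 3) and 1 - (1) = 0, so det(I - K) = 0. (Direct check: I - K =
[[4, 2, -1, -2],
 [-6, -3, 2, 4],
 [-6, -4, 3, 4],
 [3, 2, -1, -1]]
has determinant 0.) So 1 is an eigenvalue of K and (I - K) is not invertible. The finite-dimensional Fredholm alternative says: either (I - K) is invertible, or ker(I - K) ≠ {0} and then range(I - K) = ker((I - K)^*)^⊥, with dim ker(I - K) = dim ker((I - K)^*). We are in the second case, so we need both kernels. Kernel of I - K: (I - K) u = u - u (v·u) = u - u = 0, so ker(I - K) = span{u} = span{(1, -2, -2, 1)} (it is exactly 1-dimensional because rank(I - K) = 3). Kernel of the adjoint: K is real, so (I - K)^* = I - K^T = I - v u^T, and (I - v u^T) v = v - v (u·v) = 0; hence ker((I - K)^*) = span{v} = span{(-3, -2, 1, 2)}. Therefore (I - K) x = y is solvable iff <y, v> = 0, i.e. iff -3y_1 - 2y_2 + y_3 + 2y_4 = 0. When this holds, K y = u (v·y) = 0, so (I - K) y = y and x = y is a particular solution; the full solution set is the line x = y + c·u = y + c·(1, -2, -2, 1), c ∈ C.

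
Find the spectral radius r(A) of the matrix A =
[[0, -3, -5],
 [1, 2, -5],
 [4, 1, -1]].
r(A) ≈ 5.6192

The eigenvalues of A are the roots of its characteristic polynomial. With M = A (coefficients from the trace, the sum of principal 2x2 minors, and det A):
  p(λ) = det(λ I - M) = λ^3 - λ^2 + 26λ - 92.
No integer candidate from the rational root theorem (±divisors of 92) is a root, so the roots are irrational. The cubic discriminant is Δ = -255468 < 0, so there is one real root and a complex-conjugate pair. p(2) = -36 and p(3) = 4 have opposite signs, so a root lies in (2, 3); Newton's method refines it to λ ≈ 2.9136. Dividing out (λ - (2.9136)) leaves approximately λ^2 + 1.9136λ + 31.5756. For λ^2 + 1.9136λ + 31.5756 the discriminant is -122.6406. It is negative, so the remaining roots are the complex-conjugate pair λ ≈ -0.9568 ± 5.5372i. Their product equals the constant term, so |λ|^2 ≈ 31.5756 and |λ| ≈ 5.6192.
Thus the eigenvalues (to 4 decimals) are 2.9136 (modulus 2.9136); -0.9568 ± 5.5372i (modulus 5.6192). The spectral radius is the largest modulus: r(A) ≈ 5.6192. (Cross-check: r(A) ≤ ||A||_2 ≈ 7.3069; equality holds whenever A is normal, though it can also hold for some non-normal A.)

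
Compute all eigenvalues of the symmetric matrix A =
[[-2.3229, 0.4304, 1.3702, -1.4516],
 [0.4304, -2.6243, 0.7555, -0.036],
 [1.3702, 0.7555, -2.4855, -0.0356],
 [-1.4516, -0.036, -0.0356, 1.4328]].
sigma(A) ≈ {-4, -3, -1, 2}

A is real symmetric, so its spectrum consists of real eigenvalues. Expanding the characteristic polynomial of the displayed matrix gives
  det(λ I - A) = p(λ) = λ^4 + (6)λ^3 + (3)λ^2 + (-26)λ + (-23.999).
Solving p(λ) = 0 yields eigenvalues ≈ -4, -3, -1, 2. (A is shown rounded to 4 decimals, so these recover the underlying integer eigenvalues to within that precision.)
Verification: the trace of A = -6 equals the sum of eigenvalues -6, and det(A) ≈ -23.9990 matches the eigenvalue product -24.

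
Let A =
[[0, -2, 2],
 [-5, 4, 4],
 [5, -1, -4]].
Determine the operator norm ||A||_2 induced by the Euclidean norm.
||A||_2 ≈ 9.7618 (= sqrt(largest eigenvalue of A^T A))

||A||_2 = sigma_max(A) = sqrt(lambda_max(A^T A)). Form the symmetric matrix M = A^T A =
[[50, -25, -40],
 [-25, 21, 16],
 [-40, 16, 36]].
Its characteristic polynomial (trace, sum of principal 2x2 minors, determinant of M give the coefficients) is
  p(λ) = det(λ I - M) = λ^3 - 107λ^2 + 1125λ - 900.
No integer candidate from the rational root theorem (±divisors of 900) is a root, so the roots are irrational. The cubic discriminant is Δ = 6312878325 > 0, so there are three distinct real roots. p(0) = -900 and p(1) = 119 have opposite signs, so a root lies in (0, 1); Newton's method refines it to λ ≈ 0.8717. p(10) = 650 and p(11) = -141 have opposite signs, so a root lies in (10, 11); Newton's method refines it to λ ≈ 10.8348. p(95) = -2325 and p(96) = 5724 have opposite signs, so a root lies in (95, 96); Newton's method refines it to λ ≈ 95.2935. Check (Vieta): the three roots sum to 107, matching tr M = 107.
So the eigenvalues of A^T A are ≈ 0.8717, 10.8348, 95.2935 (all ≥ 0, as they must be for A^T A). The largest is λ_max ≈ 95.2935, hence ||A||_2 = sqrt(λ_max) ≈ 9.7618.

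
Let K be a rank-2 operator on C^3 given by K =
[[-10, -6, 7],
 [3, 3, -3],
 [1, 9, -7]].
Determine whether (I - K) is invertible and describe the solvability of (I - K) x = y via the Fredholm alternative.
(I - K) is invertible (det(I - K) = 72 ≠ 0), so for every y in C^3 the equation (I - K) x = y has a unique solution.

K has rank 2 and factors as K = U V^T = u1 v1^T + u2 v2^T with u1 = (3, -1, -1), v1 = (-3, -3, 3), u2 = (1, 0, 2), v2 = (-1, 3, -2) (multiplying out reproduces the displayed K). The nonzero eigenvalues of U V^T coincide with those of the 2 x 2 matrix G = V^T U = [[v1·u1, v1·u2], [v2·u1, v2·u2]] = [[-9, 3], [-4, -5]], and by the Sylvester determinant identity det(I_3 - U V^T) = det(I_2 - V^T U) = det([[10, -3], [4, 6]]) = (10)(6) - (-3)(4) = 72. (Direct check: I - K =
[[11, 6, -7],
 [-3, -2, 3],
 [-1, -9, 8]]
has determinant 72.) The finite-dimensional Fredholm alternative says: either (I - K) is invertible, or ker(I - K) ≠ {0} and then range(I - K) = ker((I - K)^*)^⊥, with dim ker(I - K) = dim ker((I - K)^*). Since det(I - K) ≠ 0, 1 is not an eigenvalue of K and ker(I - K) = {0}, so we are in the first case: for every y there is a unique x = (I - K)^(-1) y. (Explicitly, by the Woodbury identity, (I - U V^T)^(-1) = I + U (I_2 - G)^(-1) V^T.)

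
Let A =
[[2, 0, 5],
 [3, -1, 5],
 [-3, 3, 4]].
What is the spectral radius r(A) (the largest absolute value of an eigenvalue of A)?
r(A) = 4

The eigenvalues of A are the roots of its characteristic polynomial. With M = A (coefficients from the trace, the sum of principal 2x2 minors, and det A):
  p(λ) = det(λ I - M) = λ^3 - 5λ^2 + 2λ + 8.
By the rational root theorem any rational root is an integer divisor of 8. Testing λ = 4: p(4) = 64 - 80 + 8 + 8 = 0, so λ = 4 is a root. Dividing out (λ - 4) leaves p(λ) = (λ - 4)(λ^2 - λ - 2). For λ^2 - λ - 2 the discriminant is 9. It is a perfect square (3^2), so the roots are rational: λ = (1 ± 3)/2 = 2, -1.
Thus the eigenvalues (to 4 decimals) are 2 (modulus 2); -1 (modulus 1); 4 (modulus 4). The spectral radius is the largest modulus: r(A) = 4. (Cross-check: r(A) ≤ ||A||_2 ≈ 8.3536; equality holds whenever A is normal, though it can also hold for some non-normal A.)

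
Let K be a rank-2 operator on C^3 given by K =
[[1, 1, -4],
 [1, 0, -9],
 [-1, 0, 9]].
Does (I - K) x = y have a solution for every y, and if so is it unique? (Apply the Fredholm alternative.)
(I - K) is invertible (det(I - K) = -5 ≠ 0), so for every y in C^3 the equation (I - K) x = y has a unique solution.

K has rank 2 and factors as K = U V^T = u1 v1^T + u2 v2^T with u1 = (-1, -3, 3), v1 = (1, 2, 1), u2 = (1, 2, -2), v2 = (2, 3, -3) (multiplying out reproduces the displayed K). The nonzero eigenvalues of U V^T coincide with those of the 2 x 2 matrix G = V^T U = [[v1·u1, v1·u2], [v2·u1, v2·u2]] = [[-4, 3], [-20, 14]], and by the Sylvester determinant identity det(I_3 - U V^T) = det(I_2 - V^T U) = det([[5, -3], [20, -13]]) = (5)(-13) - (-3)(20) = -5. (Direct check: I - K =
[[0, -1, 4],
 [-1, 1, 9],
 [1, 0, -8]]
has determinant -5.) The finite-dimensional Fredholm alternative says: either (I - K) is invertible, or ker(I - K) ≠ {0} and then range(I - K) = ker((I - K)^*)^⊥, with dim ker(I - K) = dim ker((I - K)^*). Since det(I - K) ≠ 0, 1 is not an eigenvalue of K and ker(I - K) = {0}, so we are in the first case: for every y there is a unique x = (I - K)^(-1) y. (Explicitly, by the Woodbury identity, (I - U V^T)^(-1) = I + U (I_2 - G)^(-1) V^T.)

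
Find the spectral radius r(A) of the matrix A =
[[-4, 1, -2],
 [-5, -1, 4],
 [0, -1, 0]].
r(A) ≈ 3.4215

The eigenvalues of A are the roots of its characteristic polynomial. With M = A (coefficients from the trace, the sum of principal 2x2 minors, and det A):
  p(λ) = det(λ I - M) = λ^3 + 5λ^2 + 13λ + 26.
No integer candidate from the rational root theorem (±divisors of 26) is a root, so the roots are irrational. The cubic discriminant is Δ = -5395 < 0, so there is one real root and a complex-conjugate pair. p(-4) = -10 and p(-3) = 5 have opposite signs, so a root lies in (-4, -3); Newton's method refines it to λ ≈ -3.4215. Dividing out (λ - (-3.4215)) leaves approximately λ^2 + 1.5785λ + 7.5991. For λ^2 + 1.5785λ + 7.5991 the discriminant is -27.9046. It is negative, so the remaining roots are the complex-conjugate pair λ ≈ -0.7893 ± 2.6412i. Their product equals the constant term, so |λ|^2 ≈ 7.5991 and |λ| ≈ 2.7566.
Thus the eigenvalues (to 4 decimals) are -3.4215 (modulus 3.4215); -0.7893 ± 2.6412i (modulus 2.7566). The spectral radius is the largest modulus: r(A) ≈ 3.4215. (Cross-check: r(A) ≤ ||A||_2 ≈ 6.8347; equality holds whenever A is normal, though it can also hold for some non-normal A.)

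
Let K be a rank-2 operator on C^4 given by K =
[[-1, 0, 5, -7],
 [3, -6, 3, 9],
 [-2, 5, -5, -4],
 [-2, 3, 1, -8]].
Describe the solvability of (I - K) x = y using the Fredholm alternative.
(I - K) is invertible (det(I - K) = 116 ≠ 0), so for every y in C^4 the equation (I - K) x = y has a unique solution.

K has rank 2 and factors as K = U V^T = u1 v1^T + u2 v2^T with u1 = (-1, 3, -2, -2), v1 = (1, -2, 1, 3), u2 = (2, 0, -1, 1), v2 = (0, -1, 3, -2) (multiplying out reproduces the displayed K). The nonzero eigenvalues of U V^T coincide with those of the 2 x 2 matrix G = V^T U = [[v1·u1, v1·u2], [v2·u1, v2·u2]] = [[-15, 4], [-5, -5]], and by the Sylvester determinant identity det(I_4 - U V^T) = det(I_2 - V^T U) = det([[16, -4], [5, 6]]) = (16)(6) - (-4)(5) = 116. (Direct check: I - K =
[[2, 0, -5, 7],
 [-3, 7, -3, -9],
 [2, -5, 6, 4],
 [2, -3, -1, 9]]
has determinant 116.) The finite-dimensional Fredholm alternative says: either (I - K) is invertible, or ker(I - K) ≠ {0} and then range(I - K) = ker((I - K)^*)^⊥, with dim ker(I - K) = dim ker((I - K)^*). Since det(I - K) ≠ 0, 1 is not an eigenvalue of K and ker(I - K) = {0}, so we are in the first case: for every y there is a unique x = (I - K)^(-1) y. (Explicitly, by the Woodbury identity, (I - U V^T)^(-1) = I + U (I_2 - G)^(-1) V^T.)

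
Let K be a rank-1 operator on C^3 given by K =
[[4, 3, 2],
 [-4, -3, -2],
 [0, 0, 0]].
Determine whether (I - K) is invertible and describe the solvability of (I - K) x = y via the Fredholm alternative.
(I - K) is singular (det(I - K) = 0, i.e. 1 ∈ sigma(K)). (I - K) x = y is solvable iff y ⊥ ker((I - K)^*) = span{(4, 3, 2)}, i.e. iff 4y_1 + 3y_2 + 2y_3 = 0. When solvable, the solutions are x = y + c·(1, -1, 0), c arbitrary (ker(I - K) = span{(1, -1, 0)}, dimension 1).

K has rank 1, so it is an outer product K = u v^T: every row of K is a multiple of one row vector. Reading off the entries, u = (1, -1, 0) and v = (4, 3, 2) (row i of K equals u_i·v^T). A rank-one matrix u v^T satisfies K u = u (v·u) and kills the (2)-dimensional subspace v^⊥, so its characteristic polynomial is lambda^2 (lambda - v·u) with v·u = tr K = 1. Hence the eigenvalues of I - K are 1 (multiplicity 2) and 1 - (1) = 0, so det(I - K) = 0. (Direct check: I - K =
[[-3, -3, -2],
 [4, 4, 2],
 [0, 0, 1]]
has determinant 0.) So 1 is an eigenvalue of K and (I - K) is not invertible. The finite-dimensional Fredholm alternative says: either (I - K) is invertible, or ker(I - K) ≠ {0} and then range(I - K) = ker((I - K)^*)^⊥, with dim ker(I - K) = dim ker((I - K)^*). We are in the second case, so we need both kernels. Kernel of I - K: (I - K) u = u - u (v·u) = u - u = 0, so ker(I - K) = span{u} = span{(1, -1, 0)} (it is exactly 1-dimensional because rank(I - K) = 2). Kernel of the adjoint: K is real, so (I - K)^* = I - K^T = I - v u^T, and (I - v u^T) v = v - v (u·v) = 0; hence ker((I - K)^*) = span{v} = span{(4, 3, 2)}. Therefore (I - K) x = y is solvable iff <y, v> = 0, i.e. iff 4y_1 + 3y_2 + 2y_3 = 0. When this holds, K y = u (v·y) = 0, so (I - K) y = y and x = y is a particular solution; the full solution set is the line x = y + c·u = y + c·(1, -1, 0), c ∈ C.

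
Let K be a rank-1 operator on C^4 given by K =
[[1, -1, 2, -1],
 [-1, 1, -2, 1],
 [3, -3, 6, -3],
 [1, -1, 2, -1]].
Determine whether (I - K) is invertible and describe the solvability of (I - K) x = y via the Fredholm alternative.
(I - K) is invertible (det(I - K) = -6 ≠ 0), so for every y in C^4 the equation (I - K) x = y has a unique solution.

K has rank 1, so it is an outer product K = u v^T: every row of K is a multiple of one row vector. Reading off the entries, u = (-1, 1, -3, -1) and v = (-1, 1, -2, 1) (row i of K equals u_i·v^T). A rank-one matrix u v^T satisfies K u = u (v·u) and kills the (3)-dimensional subspace v^⊥, so its characteristic polynomial is lambda^3 (lambda - v·u) with v·u = tr K = 7. Hence the eigenvalues of I - K are 1 (multiplicity 3) and 1 - (7) = -6, so det(I - K) = -6. (Direct check: I - K =
[[0, 1, -2, 1],
 [1, 0, 2, -1],
 [-3, 3, -5, 3],
 [-1, 1, -2, 2]]
has determinant -6.) The finite-dimensional Fredholm alternative says: either (I - K) is invertible, or ker(I - K) ≠ {0} and then range(I - K) = ker((I - K)^*)^⊥, with dim ker(I - K) = dim ker((I - K)^*). Since det(I - K) ≠ 0, 1 is not an eigenvalue of K and ker(I - K) = {0}, so we are in the first case: for every y there is a unique x = (I - K)^(-1) y. Explicitly, by the Sherman–Morrison formula, (I - u v^T)^(-1) = I + u v^T/(1 - v·u), i.e. (I - K)^(-1) = I + K/(-6).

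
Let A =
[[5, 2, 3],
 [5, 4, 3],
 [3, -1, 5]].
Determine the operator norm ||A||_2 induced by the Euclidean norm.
||A||_2 ≈ 10.3257 (= sqrt(largest eigenvalue of A^T A))

||A||_2 = sigma_max(A) = sqrt(lambda_max(A^T A)). Form the symmetric matrix M = A^T A =
[[59, 27, 45],
 [27, 21, 13],
 [45, 13, 43]].
Its characteristic polynomial (trace, sum of principal 2x2 minors, determinant of M give the coefficients) is
  p(λ) = det(λ I - M) = λ^3 - 123λ^2 + 1756λ - 1024.
No integer candidate from the rational root theorem (±divisors of 1024) is a root, so the roots are irrational. The cubic discriminant is Δ = 21322727312 > 0, so there are three distinct real roots. p(0) = -1024 and p(1) = 610 have opposite signs, so a root lies in (0, 1); Newton's method refines it to λ ≈ 0.609. p(15) = 1016 and p(16) = -320 have opposite signs, so a root lies in (15, 16); Newton's method refines it to λ ≈ 15.7706. p(106) = -5900 and p(107) = 3684 have opposite signs, so a root lies in (106, 107); Newton's method refines it to λ ≈ 106.6204. Check (Vieta): the three roots sum to 123, matching tr M = 123.
So the eigenvalues of A^T A are ≈ 0.609, 15.7706, 106.6204 (all ≥ 0, as they must be for A^T A). The largest is λ_max ≈ 106.6204, hence ||A||_2 = sqrt(λ_max) ≈ 10.3257.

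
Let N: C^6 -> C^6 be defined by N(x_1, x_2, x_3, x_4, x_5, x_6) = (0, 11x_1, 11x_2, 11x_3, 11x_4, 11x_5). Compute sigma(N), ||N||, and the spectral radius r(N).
sigma(N) = {0}; ||N|| = 11; r(N) = 0. (N is nilpotent with N^6 = 0.)

On C^6, N is a strictly lower-triangular matrix with 11 on the subdiagonal and zeros elsewhere, so its characteristic polynomial is lambda^6 and every eigenvalue is 0: sigma(N) = {0}. For the operator norm, N e_i = 11e_{i+1} for i = 1, ..., 5 and N e_6 = 0, so the singular values of N are 11 (with multiplicity 5) and 0; hence ||N|| = 11. The spectral radius r(N) = max|lambda| = 0. Note ||N|| > r(N) — characteristic of non-normal nilpotent operators. Indeed N^6 = 0.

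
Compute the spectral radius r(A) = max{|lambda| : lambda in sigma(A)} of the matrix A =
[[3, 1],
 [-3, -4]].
r(A) = (1 + sqrt(37))/2 ≈ 3.5414

The eigenvalues of A are the roots of its characteristic polynomial. With M = A (coefficients from the trace and determinant):
  p(λ) = det(λ I - M) = λ^2 + λ - 9.
For λ^2 + λ - 9 the discriminant is 37. It is nonnegative but not a perfect square, so the roots are real and irrational: λ = (-1 ± sqrt(37))/2 ≈ 2.5414, -3.5414.
Thus the eigenvalues (to 4 decimals) are 2.5414 (modulus 2.5414); -3.5414 (modulus 3.5414). The spectral radius is the largest modulus: r(A) = (1 + sqrt(37))/2 ≈ 3.5414. (Cross-check: r(A) ≤ ||A||_2 ≈ 5.7016; equality holds whenever A is normal, though it can also hold for some non-normal A.)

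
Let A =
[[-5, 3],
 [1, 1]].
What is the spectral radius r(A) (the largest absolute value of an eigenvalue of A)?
r(A) = (4 + sqrt(48))/2 ≈ 5.4641

The eigenvalues of A are the roots of its characteristic polynomial. With M = A (coefficients from the trace and determinant):
  p(λ) = det(λ I - M) = λ^2 + 4λ - 8.
For λ^2 + 4λ - 8 the discriminant is 48. It is nonnegative but not a perfect square, so the roots are real and irrational: λ = (-4 ± sqrt(48))/2 ≈ 1.4641, -5.4641.
Thus the eigenvalues (to 4 decimals) are 1.4641 (modulus 1.4641); -5.4641 (modulus 5.4641). The spectral radius is the largest modulus: r(A) = (4 + sqrt(48))/2 ≈ 5.4641. (Cross-check: r(A) ≤ ||A||_2 ≈ 5.8416; equality holds whenever A is normal, though it can also hold for some non-normal A.)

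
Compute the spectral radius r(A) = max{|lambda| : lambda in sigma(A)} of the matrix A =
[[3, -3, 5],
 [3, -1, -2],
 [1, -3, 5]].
r(A) ≈ 5.2489

The eigenvalues of A are the roots of its characteristic polynomial. With M = A (coefficients from the trace, the sum of principal 2x2 minors, and det A):
  p(λ) = det(λ I - M) = λ^3 - 7λ^2 + 5λ + 22.
No integer candidate from the rational root theorem (±divisors of 22) is a root, so the roots are irrational. The cubic discriminant is Δ = 3981 > 0, so there are three distinct real roots. p(-2) = -24 and p(-1) = 9 have opposite signs, so a root lies in (-2, -1); Newton's method refines it to λ ≈ -1.3511. p(3) = 1 and p(4) = -6 have opposite signs, so a root lies in (3, 4); Newton's method refines it to λ ≈ 3.1022. p(5) = -3 and p(6) = 16 have opposite signs, so a root lies in (5, 6); Newton's method refines it to λ ≈ 5.2489. Check (Vieta): the three roots sum to 7, matching tr M = 7.
Thus the eigenvalues (to 4 decimals) are -1.3511 (modulus 1.3511); 3.1022 (modulus 3.1022); 5.2489 (modulus 5.2489). The spectral radius is the largest modulus: r(A) ≈ 5.2489. (Cross-check: r(A) ≤ ||A||_2 ≈ 8.7314; equality holds whenever A is normal, though it can also hold for some non-normal A.)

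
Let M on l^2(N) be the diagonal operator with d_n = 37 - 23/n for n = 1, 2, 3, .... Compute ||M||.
||M|| = 37

For a diagonal operator on l^2 with entries d_n, ||M|| = sup_n |d_n|. Here d_1 = 14, d_2 = 51/2, ..., and d_n = 37 - 23/n increases monotonically toward 37. All terms lie in [14, 37), so |d_n| = d_n and the supremum is the limit 37, which is not attained by any individual d_n. Hence ||M|| = 37.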